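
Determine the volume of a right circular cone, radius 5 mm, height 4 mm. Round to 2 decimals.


Shape: cone
Radius r = 5 mm, Height h = 4 mm
Formula: V = (1/3) * pi * r^2 * h
r^2 = 25
pi * r^2 * h = pi * 25 * 4 = 100 * pi
V = 100 * pi / 3
V = 104.72
104.72 mm^3


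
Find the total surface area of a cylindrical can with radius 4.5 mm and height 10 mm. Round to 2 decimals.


Shape: closed cylinder
Radius r = 4.5 mm, Height h = 10 mm
Formula: SA = 2*pi*r^2 + 2*pi*r*h = 2*pi*r*(r + h)
r + h = 14.5
2 * r * (r + h) = 2 * 4.5 * 14.5 = 130.5
SA = 130.5 * pi
SA = 409.98
409.98 mm^2


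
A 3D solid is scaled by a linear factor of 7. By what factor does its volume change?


Linear scale factor k = 7
Rule: under a linear scaling by k, volumes scale by k^3.
k^3 = 7 * 7 * 7
k^3 = 49 * 7
k^3 = 343
Volume scales by a factor of 343.
343 (dimensionless)


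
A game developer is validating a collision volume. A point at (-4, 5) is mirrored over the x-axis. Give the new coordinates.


Transformation: reflection
Original point: (-4, 5)
Rule for reflection over the x-axis: (x, y) -> (x, -y)
Apply: (-4, 5) -> (-4, -5)
(-4, -5)


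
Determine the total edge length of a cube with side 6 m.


Shape: cube
Side s = 6 m
A cube has 12 edges, all equal.
Formula: total edge length = 12 * s
Total = 12 * 6
Total = 72
72 m


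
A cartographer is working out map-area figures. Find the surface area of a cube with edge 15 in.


Shape: cube
Side s = 15 in
A cube has 6 square faces.
Formula: SA = 6 * s^2
s^2 = 225
SA = 6 * 225
SA = 1350
1350 in^2


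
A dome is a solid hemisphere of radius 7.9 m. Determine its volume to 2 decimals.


Shape: hemisphere (half of a sphere)
Radius r = 7.9 m
Formula: V = (1/2) * (4/3) * pi * r^3 = (2/3) * pi * r^3
r^3 = 493.039
(2/3) * 493.039 = 328.692667
V = 328.692667 * pi
V = 1032.62
1032.62 m^3


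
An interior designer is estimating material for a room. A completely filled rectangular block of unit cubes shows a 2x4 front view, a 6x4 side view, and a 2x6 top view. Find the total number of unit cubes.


Orthographic views of a solid rectangular block:
Front view 2 x 4 -> length = 2, height = 4
Side view 6 x 4 -> width = 6, height = 4 (consistent)
Top view 2 x 6 -> confirms length = 2, width = 6
The block is 2 x 6 x 4.
Total unit cubes = 2 * 6 * 4 = 48
48 unit cubes


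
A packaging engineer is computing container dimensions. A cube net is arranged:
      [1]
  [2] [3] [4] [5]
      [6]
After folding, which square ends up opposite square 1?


Net: cross layout. Take square 3 as the base (bottom).
Fold the four squares in the horizontal row up around 3: 2 -> left, 4 -> right, 5 wraps to the top.
Fold 1 and 6 up from 3: 1 -> back, 6 -> front.
Opposite pairs are therefore: (1, 6), (2, 4), (3, 5).
Face 1 is opposite face 6.
face 6


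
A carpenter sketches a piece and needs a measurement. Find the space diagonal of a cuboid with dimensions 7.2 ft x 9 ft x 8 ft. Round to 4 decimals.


Shape: rectangular box (space diagonal)
l = 7.2 ft, w = 9 ft, h = 8 ft
Visualize: the diagonal of the base, then a right triangle with that diagonal and the height.
Formula: d = sqrt(l^2 + w^2 + h^2)
l^2 + w^2 + h^2 = 51.84 + 81 + 64 = 196.84
d = sqrt(196.84)
d = 14.03
14.03 ft


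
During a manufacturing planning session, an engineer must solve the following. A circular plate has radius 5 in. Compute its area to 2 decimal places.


Shape: circle
Radius r = 5 in
Formula: A = pi * r^2
r^2 = 5^2 = 25
A = pi * 25
A = 78.54
78.54 in^2


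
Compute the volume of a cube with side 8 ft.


Shape: cube
Side s = 8 ft
Formula: V = s^3
V = 8 * 8 * 8
V = 64 * 8
V = 512
512 ft^3


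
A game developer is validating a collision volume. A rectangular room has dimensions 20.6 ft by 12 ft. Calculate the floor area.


Shape: rectangle
Length l = 20.6 ft, Width w = 12 ft
Formula: A = l * w
A = 20.6 * 12
A = 247.2
247.2 ft^2


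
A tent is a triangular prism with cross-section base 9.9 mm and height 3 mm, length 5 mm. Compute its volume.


Shape: triangular prism
Triangle base = 9.9 mm, triangle height = 3 mm, prism length L = 5 mm
Formula: V = (1/2 * b * h_tri) * L
Cross-section area = 0.5 * 9.9 * 3 = 14.85
V = 14.85 * 5
V = 74.25
74.25 mm^3


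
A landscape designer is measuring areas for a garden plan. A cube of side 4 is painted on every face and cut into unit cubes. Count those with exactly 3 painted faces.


Large cube: 4 x 4 x 4, cut into unit cubes.
Cubes with 3 painted faces are at the corners. A cube always has 8 corners.
Count = 8
8 unit cubes


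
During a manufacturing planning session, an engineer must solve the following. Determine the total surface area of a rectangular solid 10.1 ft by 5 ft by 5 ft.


Shape: rectangular prism
l = 10.1 ft, w = 5 ft, h = 5 ft
Formula: SA = 2(lw + lh + wh)
lw = 50.5, lh = 50.5, wh = 25
lw + lh + wh = 126
SA = 2 * 126
SA = 252
252 ft^2


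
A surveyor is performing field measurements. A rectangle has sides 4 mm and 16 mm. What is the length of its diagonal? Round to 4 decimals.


Shape: rectangle (diagonal via Pythagoras)
Sides: 4 mm and 16 mm
Formula: d = sqrt(l^2 + w^2)
l^2 = 16, w^2 = 256
l^2 + w^2 = 272
d = sqrt(272)
d = 16.4924
16.4924 mm


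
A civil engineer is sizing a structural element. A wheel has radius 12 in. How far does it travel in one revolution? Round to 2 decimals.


Shape: circle
Radius r = 12 in
Formula: C = 2 * pi * r
C = 2 * pi * 12
C = 24 * pi
C = 75.4
75.4 in


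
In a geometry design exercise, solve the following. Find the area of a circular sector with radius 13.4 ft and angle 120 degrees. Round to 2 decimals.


Shape: circular sector
Radius r = 13.4 ft, Angle = 120 degrees
Formula: A = (angle/360) * pi * r^2
r^2 = 179.56
Fraction of circle = 120/360
A = (120/360) * pi * 179.56
A = 59.853333 * pi
A = 188.03
188.03 ft^2


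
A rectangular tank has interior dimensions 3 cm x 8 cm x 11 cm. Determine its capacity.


Shape: rectangular prism
l = 3 cm, w = 8 cm, h = 11 cm
Formula: V = l * w * h
V = 3 * 8 * 11
V = 24 * 11
V = 264
264 cm^3


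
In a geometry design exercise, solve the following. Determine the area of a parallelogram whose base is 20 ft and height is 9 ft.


Shape: parallelogram
Base b = 20 ft, Height h = 9 ft
Formula: A = b * h
A = 20 * 9
A = 180
180 ft^2


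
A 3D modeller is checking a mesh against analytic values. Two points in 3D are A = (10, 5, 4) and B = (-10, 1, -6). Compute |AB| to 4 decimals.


3D distance between two points
P1 = (10, 5, 4), P2 = (-10, 1, -6)
Formula: d = sqrt((x2-x1)^2 + (y2-y1)^2 + (z2-z1)^2)
dx = -10 - 10 = -20
dy = 1 - 5 = -4
dz = -6 - 4 = -10
dx^2 + dy^2 + dz^2 = 400 + 16 + 100 = 516
d = sqrt(516)
d = 22.7156
22.7156 units


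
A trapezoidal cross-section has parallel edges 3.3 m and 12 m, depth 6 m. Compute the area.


Shape: trapezoid
Parallel sides a = 3.3 m, b = 12 m; Height h = 6 m
Formula: A = (a + b) * h / 2
a + b = 3.3 + 12 = 15.3
A = 15.3 * 6 / 2
A = 91.8 / 2
A = 45.9
45.9 m^2


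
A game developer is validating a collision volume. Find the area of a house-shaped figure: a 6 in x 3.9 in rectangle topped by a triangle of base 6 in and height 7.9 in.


Composite shape: rectangle + triangle
Rectangle area = 6 * 3.9 = 23.4
Triangle area = 0.5 * 6 * 7.9 = 23.7
Total = 23.4 + 23.7
Total = 47.1
47.1 in^2


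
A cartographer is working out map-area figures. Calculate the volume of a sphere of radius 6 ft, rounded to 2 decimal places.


Shape: sphere
Radius r = 6 ft
Formula: V = (4/3) * pi * r^3
r^3 = 216
(4/3) * 216 = 288
V = 288 * pi
V = 904.78
904.78 ft^3


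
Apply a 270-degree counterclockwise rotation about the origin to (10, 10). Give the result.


Transformation: rotation about the origin
Original point: (10, 10)
Rule for 270 deg counterclockwise: (x, y) -> (y, -x)
Apply: (10, 10) -> (10, -10)
(10, -10)


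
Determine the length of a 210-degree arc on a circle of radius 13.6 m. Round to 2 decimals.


Shape: circular arc
Radius r = 13.6 m, Angle = 210 degrees
Formula: L = (angle/360) * 2 * pi * r
2 * pi * r = 27.2 * pi
L = (210/360) * 27.2 * pi
L = 15.866667 * pi
L = 49.85
49.85 m


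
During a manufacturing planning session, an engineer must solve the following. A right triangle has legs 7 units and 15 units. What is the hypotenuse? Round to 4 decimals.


Shape: right triangle
Legs a = 7 units, b = 15 units
Formula: c = sqrt(a^2 + b^2)
a^2 = 49, b^2 = 225
a^2 + b^2 = 274
c = sqrt(274)
c = 16.5529
16.5529 units


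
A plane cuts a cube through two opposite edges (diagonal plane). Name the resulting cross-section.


Solid: cube
Cutting plane: through two opposite edges (diagonal plane)
Visualize the intersection of the plane with the solid's surface.
The boundary of the cut region is a rectangle.
rectangle


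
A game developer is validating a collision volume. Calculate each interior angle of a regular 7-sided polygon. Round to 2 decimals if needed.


Shape: regular heptagon (7 sides)
Formula: interior angle = (n - 2) * 180 / n
(n - 2) = 5
(n - 2) * 180 = 900
angle = 900 / 7
angle = 128.57
128.57 degrees


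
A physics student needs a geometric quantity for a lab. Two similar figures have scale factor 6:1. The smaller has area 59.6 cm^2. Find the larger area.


Linear scale factor k = 6
Original area = 59.6 cm^2
Rule: under a linear scaling by k, areas scale by k^2.
k^2 = 6^2 = 36
New area = 59.6 * 36
New area = 2145.6
2145.6 cm^2


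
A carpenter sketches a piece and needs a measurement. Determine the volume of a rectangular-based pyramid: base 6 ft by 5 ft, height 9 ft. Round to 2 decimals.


Shape: rectangular pyramid
Base: 6 ft x 5 ft, Height h = 9 ft
Formula: V = (1/3) * base_area * h
base_area = 6 * 5 = 30
base_area * h = 30 * 9 = 270
V = 270 / 3
V = 90
90 ft^3


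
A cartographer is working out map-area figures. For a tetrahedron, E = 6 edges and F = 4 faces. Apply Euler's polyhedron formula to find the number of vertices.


Polyhedron: tetrahedron
Euler's formula for convex polyhedra: V - E + F = 2
Given: E = 6 edges and F = 4 faces
Solve for V:
V = 2 + E - F = 2 + 6 - 4 = 4
4 vertices


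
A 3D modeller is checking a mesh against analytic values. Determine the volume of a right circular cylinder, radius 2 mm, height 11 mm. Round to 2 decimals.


Shape: cylinder
Radius r = 2 mm, Height h = 11 mm
Formula: V = pi * r^2 * h
r^2 = 4
V = pi * 4 * 11
V = 44 * pi
V = 138.23
138.23 mm^3


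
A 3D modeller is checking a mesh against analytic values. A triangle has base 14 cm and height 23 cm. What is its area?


Shape: triangle
Base b = 14 cm, Height h = 23 cm
Formula: A = (1/2) * b * h
A = 0.5 * 14 * 23
A = 0.5 * 322
A = 161
161 cm^2


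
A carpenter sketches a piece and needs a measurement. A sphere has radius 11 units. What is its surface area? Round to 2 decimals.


Shape: sphere
Radius r = 11 units
Formula: SA = 4 * pi * r^2
r^2 = 121
SA = 4 * pi * 121
SA = 484 * pi
SA = 1520.53
1520.53 units^2


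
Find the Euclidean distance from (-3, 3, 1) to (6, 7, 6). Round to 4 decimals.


3D distance between two points
P1 = (-3, 3, 1), P2 = (6, 7, 6)
Formula: d = sqrt((x2-x1)^2 + (y2-y1)^2 + (z2-z1)^2)
dx = 6 - -3 = 9
dy = 7 - 3 = 4
dz = 6 - 1 = 5
dx^2 + dy^2 + dz^2 = 81 + 16 + 25 = 122
d = sqrt(122)
d = 11.0454
11.0454 units


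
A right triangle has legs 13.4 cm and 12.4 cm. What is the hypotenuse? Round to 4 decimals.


Shape: right triangle
Legs a = 13.4 cm, b = 12.4 cm
Formula: c = sqrt(a^2 + b^2)
a^2 = 179.56, b^2 = 153.76
a^2 + b^2 = 333.32
c = sqrt(333.32)
c = 18.2571
18.2571 cm


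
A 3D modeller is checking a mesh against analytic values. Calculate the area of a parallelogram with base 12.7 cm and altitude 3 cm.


Shape: parallelogram
Base b = 12.7 cm, Height h = 3 cm
Formula: A = b * h
A = 12.7 * 3
A = 38.1
38.1 cm^2


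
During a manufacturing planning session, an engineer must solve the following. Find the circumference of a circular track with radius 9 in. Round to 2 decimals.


Shape: circle
Radius r = 9 in
Formula: C = 2 * pi * r
C = 2 * pi * 9
C = 18 * pi
C = 56.55
56.55 in


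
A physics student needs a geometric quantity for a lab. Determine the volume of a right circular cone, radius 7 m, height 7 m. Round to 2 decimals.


Shape: cone
Radius r = 7 m, Height h = 7 m
Formula: V = (1/3) * pi * r^2 * h
r^2 = 49
pi * r^2 * h = pi * 49 * 7 = 343 * pi
V = 343 * pi / 3
V = 359.19
359.19 m^3


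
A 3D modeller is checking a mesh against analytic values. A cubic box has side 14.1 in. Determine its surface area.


Shape: cube
Side s = 14.1 in
A cube has 6 square faces.
Formula: SA = 6 * s^2
s^2 = 198.81
SA = 6 * 198.81
SA = 1192.86
1192.86 in^2


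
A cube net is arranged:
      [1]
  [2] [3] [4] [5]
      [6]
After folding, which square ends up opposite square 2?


Net: cross layout. Take square 3 as the base (bottom).
Fold the four squares in the horizontal row up around 3: 2 -> left, 4 -> right, 5 wraps to the top.
Fold 1 and 6 up from 3: 1 -> back, 6 -> front.
Opposite pairs are therefore: (1, 6), (2, 4), (3, 5).
Face 2 is opposite face 4.
face 4


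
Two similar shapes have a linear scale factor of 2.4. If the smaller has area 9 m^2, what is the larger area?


Linear scale factor k = 2.4
Original area = 9 m^2
Rule: under a linear scaling by k, areas scale by k^2.
k^2 = 2.4^2 = 5.76
New area = 9 * 5.76
New area = 51.84
51.84 m^2


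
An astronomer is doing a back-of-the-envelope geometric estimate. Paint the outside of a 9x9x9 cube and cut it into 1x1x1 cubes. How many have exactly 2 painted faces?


Large cube: 9 x 9 x 9, cut into unit cubes.
n = 9, so n - 2 = 7
Cubes with 2 painted faces lie along the edges, excluding corners.
A cube has 12 edges; each contributes (n - 2) = 7 such cubes.
Count = 12 * 7 = 84
84 unit cubes


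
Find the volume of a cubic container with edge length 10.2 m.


Shape: cube
Side s = 10.2 m
Formula: V = s^3
V = 10.2 * 10.2 * 10.2
V = 104.04 * 10.2
V = 1061.208
1061.208 m^3


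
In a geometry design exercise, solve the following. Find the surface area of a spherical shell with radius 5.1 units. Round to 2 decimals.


Shape: sphere
Radius r = 5.1 units
Formula: SA = 4 * pi * r^2
r^2 = 26.01
SA = 4 * pi * 26.01
SA = 104.04 * pi
SA = 326.85
326.85 units^2


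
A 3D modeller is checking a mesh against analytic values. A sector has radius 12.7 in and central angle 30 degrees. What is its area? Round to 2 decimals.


Shape: circular sector
Radius r = 12.7 in, Angle = 30 degrees
Formula: A = (angle/360) * pi * r^2
r^2 = 161.29
Fraction of circle = 30/360
A = (30/360) * pi * 161.29
A = 13.440833 * pi
A = 42.23
42.23 in^2


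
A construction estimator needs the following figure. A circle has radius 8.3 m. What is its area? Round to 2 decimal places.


Shape: circle
Radius r = 8.3 m
Formula: A = pi * r^2
r^2 = 8.3^2 = 68.89
A = pi * 68.89
A = 216.42
216.42 m^2


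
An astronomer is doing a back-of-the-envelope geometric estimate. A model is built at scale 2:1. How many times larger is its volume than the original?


Linear scale factor k = 2
Rule: under a linear scaling by k, volumes scale by k^3.
k^3 = 2 * 2 * 2
k^3 = 4 * 2
k^3 = 8
Volume scales by a factor of 8.
8 (dimensionless)


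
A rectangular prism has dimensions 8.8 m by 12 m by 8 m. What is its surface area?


Shape: rectangular prism
l = 8.8 m, w = 12 m, h = 8 m
Formula: SA = 2(lw + lh + wh)
lw = 105.6, lh = 70.4, wh = 96
lw + lh + wh = 272
SA = 2 * 272
SA = 544
544 m^2


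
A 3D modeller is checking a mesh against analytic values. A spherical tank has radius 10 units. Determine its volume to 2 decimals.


Shape: sphere
Radius r = 10 units
Formula: V = (4/3) * pi * r^3
r^3 = 1000
(4/3) * 1000 = 1333.333333
V = 1333.333333 * pi
V = 4188.79
4188.79 units^3


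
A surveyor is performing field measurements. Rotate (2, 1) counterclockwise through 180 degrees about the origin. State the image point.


Transformation: rotation about the origin
Original point: (2, 1)
Rule for 180 deg: (x, y) -> (-x, -y)
Apply: (2, 1) -> (-2, -1)
(-2, -1)


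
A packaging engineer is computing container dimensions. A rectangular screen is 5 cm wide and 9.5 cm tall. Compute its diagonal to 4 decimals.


Shape: rectangle (diagonal via Pythagoras)
Sides: 5 cm and 9.5 cm
Formula: d = sqrt(l^2 + w^2)
l^2 = 25, w^2 = 90.25
l^2 + w^2 = 115.25
d = sqrt(115.25)
d = 10.7355
10.7355 cm


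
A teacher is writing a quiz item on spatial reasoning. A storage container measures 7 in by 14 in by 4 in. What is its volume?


Shape: rectangular prism
l = 7 in, w = 14 in, h = 4 in
Formula: V = l * w * h
V = 7 * 14 * 4
V = 98 * 4
V = 392
392 in^3


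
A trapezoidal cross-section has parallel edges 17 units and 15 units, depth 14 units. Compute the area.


Shape: trapezoid
Parallel sides a = 17 units, b = 15 units; Height h = 14 units
Formula: A = (a + b) * h / 2
a + b = 17 + 15 = 32
A = 32 * 14 / 2
A = 448 / 2
A = 224
224 units^2


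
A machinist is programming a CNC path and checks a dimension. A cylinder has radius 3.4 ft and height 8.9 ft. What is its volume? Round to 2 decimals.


Shape: cylinder
Radius r = 3.4 ft, Height h = 8.9 ft
Formula: V = pi * r^2 * h
r^2 = 11.56
V = pi * 11.56 * 8.9
V = 102.884 * pi
V = 323.22
323.22 ft^3


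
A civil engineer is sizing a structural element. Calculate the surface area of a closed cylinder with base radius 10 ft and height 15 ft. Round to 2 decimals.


Shape: closed cylinder
Radius r = 10 ft, Height h = 15 ft
Formula: SA = 2*pi*r^2 + 2*pi*r*h = 2*pi*r*(r + h)
r + h = 25
2 * r * (r + h) = 2 * 10 * 25 = 500
SA = 500 * pi
SA = 1570.8
1570.8 ft^2


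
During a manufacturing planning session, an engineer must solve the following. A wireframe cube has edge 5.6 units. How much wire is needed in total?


Shape: cube
Side s = 5.6 units
A cube has 12 edges, all equal.
Formula: total edge length = 12 * s
Total = 12 * 5.6
Total = 67.2
67.2 units


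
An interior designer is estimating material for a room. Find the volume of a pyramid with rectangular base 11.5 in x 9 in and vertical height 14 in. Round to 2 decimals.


Shape: rectangular pyramid
Base: 11.5 in x 9 in, Height h = 14 in
Formula: V = (1/3) * base_area * h
base_area = 11.5 * 9 = 103.5
base_area * h = 103.5 * 14 = 1449
V = 1449 / 3
V = 483
483 in^3


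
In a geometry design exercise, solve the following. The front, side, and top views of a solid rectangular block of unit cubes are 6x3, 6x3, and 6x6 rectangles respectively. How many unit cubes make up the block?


Orthographic views of a solid rectangular block:
Front view 6 x 3 -> length = 6, height = 3
Side view 6 x 3 -> width = 6, height = 3 (consistent)
Top view 6 x 6 -> confirms length = 6, width = 6
The block is 6 x 6 x 3.
Total unit cubes = 6 * 6 * 3 = 108
108 unit cubes


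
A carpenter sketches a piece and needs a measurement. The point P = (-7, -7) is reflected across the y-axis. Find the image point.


Transformation: reflection
Original point: (-7, -7)
Rule for reflection over the y-axis: (x, y) -> (-x, y)
Apply: (-7, -7) -> (7, -7)
(7, -7)


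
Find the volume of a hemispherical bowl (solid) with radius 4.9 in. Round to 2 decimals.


Shape: hemisphere (half of a sphere)
Radius r = 4.9 in
Formula: V = (1/2) * (4/3) * pi * r^3 = (2/3) * pi * r^3
r^3 = 117.649
(2/3) * 117.649 = 78.432667
V = 78.432667 * pi
V = 246.4
246.4 in^3


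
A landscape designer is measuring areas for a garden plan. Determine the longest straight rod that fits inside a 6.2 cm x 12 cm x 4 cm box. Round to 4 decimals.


Shape: rectangular box (space diagonal)
l = 6.2 cm, w = 12 cm, h = 4 cm
Visualize: the diagonal of the base, then a right triangle with that diagonal and the height.
Formula: d = sqrt(l^2 + w^2 + h^2)
l^2 + w^2 + h^2 = 38.44 + 144 + 16 = 198.44
d = sqrt(198.44)
d = 14.0869
14.0869 cm


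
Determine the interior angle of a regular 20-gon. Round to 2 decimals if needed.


Shape: regular icosagon (20 sides)
Formula: interior angle = (n - 2) * 180 / n
(n - 2) = 18
(n - 2) * 180 = 3240
angle = 3240 / 20
angle = 162
162 degrees


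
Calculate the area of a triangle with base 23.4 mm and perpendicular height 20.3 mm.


Shape: triangle
Base b = 23.4 mm, Height h = 20.3 mm
Formula: A = (1/2) * b * h
A = 0.5 * 23.4 * 20.3
A = 0.5 * 475.02
A = 237.51
237.51 mm^2


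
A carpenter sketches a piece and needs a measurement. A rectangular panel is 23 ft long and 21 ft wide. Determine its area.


Shape: rectangle
Length l = 23 ft, Width w = 21 ft
Formula: A = l * w
A = 23 * 21
A = 483
483 ft^2


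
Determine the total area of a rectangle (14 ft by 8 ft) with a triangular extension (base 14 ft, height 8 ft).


Composite shape: rectangle + triangle
Rectangle area = 14 * 8 = 112
Triangle area = 0.5 * 14 * 8 = 56
Total = 112 + 56
Total = 168
168 ft^2


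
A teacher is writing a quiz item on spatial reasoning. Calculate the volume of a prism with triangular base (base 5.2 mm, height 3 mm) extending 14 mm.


Shape: triangular prism
Triangle base = 5.2 mm, triangle height = 3 mm, prism length L = 14 mm
Formula: V = (1/2 * b * h_tri) * L
Cross-section area = 0.5 * 5.2 * 3 = 7.8
V = 7.8 * 14
V = 109.2
109.2 mm^3


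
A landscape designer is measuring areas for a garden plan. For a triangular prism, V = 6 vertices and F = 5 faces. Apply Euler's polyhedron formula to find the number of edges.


Polyhedron: triangular prism
Euler's formula for convex polyhedra: V - E + F = 2
Given: V = 6 vertices and F = 5 faces
Solve for E:
E = V + F - 2 = 6 + 5 - 2 = 9
9 edges


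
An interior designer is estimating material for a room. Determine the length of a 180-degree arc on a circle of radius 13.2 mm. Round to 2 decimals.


Shape: circular arc
Radius r = 13.2 mm, Angle = 180 degrees
Formula: L = (angle/360) * 2 * pi * r
2 * pi * r = 26.4 * pi
L = (180/360) * 26.4 * pi
L = 13.2 * pi
L = 41.47
41.47 mm


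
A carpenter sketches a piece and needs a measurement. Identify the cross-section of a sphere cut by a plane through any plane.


Solid: sphere
Cutting plane: through any plane
Visualize the intersection of the plane with the solid's surface.
The boundary of the cut region is a circle.
circle


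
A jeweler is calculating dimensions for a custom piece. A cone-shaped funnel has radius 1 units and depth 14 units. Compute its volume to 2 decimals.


Shape: cone
Radius r = 1 units, Height h = 14 units
Formula: V = (1/3) * pi * r^2 * h
r^2 = 1
pi * r^2 * h = pi * 1 * 14 = 14 * pi
V = 14 * pi / 3
V = 14.66
14.66 units^3


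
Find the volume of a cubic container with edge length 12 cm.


Shape: cube
Side s = 12 cm
Formula: V = s^3
V = 12 * 12 * 12
V = 144 * 12
V = 1728
1728 cm^3


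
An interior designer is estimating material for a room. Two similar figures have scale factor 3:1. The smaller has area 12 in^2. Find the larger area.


Linear scale factor k = 3
Original area = 12 in^2
Rule: under a linear scaling by k, areas scale by k^2.
k^2 = 3^2 = 9
New area = 12 * 9
New area = 108
108 in^2


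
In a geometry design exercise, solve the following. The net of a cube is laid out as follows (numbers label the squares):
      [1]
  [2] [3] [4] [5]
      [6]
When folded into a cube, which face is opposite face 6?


Net: cross layout. Take square 3 as the base (bottom).
Fold the four squares in the horizontal row up around 3: 2 -> left, 4 -> right, 5 wraps to the top.
Fold 1 and 6 up from 3: 1 -> back, 6 -> front.
Opposite pairs are therefore: (1, 6), (2, 4), (3, 5).
Face 6 is opposite face 1.
face 1


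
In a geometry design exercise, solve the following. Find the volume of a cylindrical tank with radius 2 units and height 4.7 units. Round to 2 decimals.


Shape: cylinder
Radius r = 2 units, Height h = 4.7 units
Formula: V = pi * r^2 * h
r^2 = 4
V = pi * 4 * 4.7
V = 18.8 * pi
V = 59.06
59.06 units^3


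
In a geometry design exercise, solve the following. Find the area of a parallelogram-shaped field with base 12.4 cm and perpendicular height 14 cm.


Shape: parallelogram
Base b = 12.4 cm, Height h = 14 cm
Formula: A = b * h
A = 12.4 * 14
A = 173.6
173.6 cm^2


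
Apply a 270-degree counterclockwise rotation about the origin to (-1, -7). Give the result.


Transformation: rotation about the origin
Original point: (-1, -7)
Rule for 270 deg counterclockwise: (x, y) -> (y, -x)
Apply: (-1, -7) -> (-7, 1)
(-7, 1)


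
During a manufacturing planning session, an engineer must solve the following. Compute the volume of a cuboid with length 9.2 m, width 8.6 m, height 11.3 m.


Shape: rectangular prism
l = 9.2 m, w = 8.6 m, h = 11.3 m
Formula: V = l * w * h
V = 9.2 * 8.6 * 11.3
V = 79.12 * 11.3
V = 894.056
894.056 m^3


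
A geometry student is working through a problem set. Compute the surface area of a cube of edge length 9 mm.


Shape: cube
Side s = 9 mm
A cube has 6 square faces.
Formula: SA = 6 * s^2
s^2 = 81
SA = 6 * 81
SA = 486
486 mm^2


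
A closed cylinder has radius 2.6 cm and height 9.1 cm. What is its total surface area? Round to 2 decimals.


Shape: closed cylinder
Radius r = 2.6 cm, Height h = 9.1 cm
Formula: SA = 2*pi*r^2 + 2*pi*r*h = 2*pi*r*(r + h)
r + h = 11.7
2 * r * (r + h) = 2 * 2.6 * 11.7 = 60.84
SA = 60.84 * pi
SA = 191.13
191.13 cm^2


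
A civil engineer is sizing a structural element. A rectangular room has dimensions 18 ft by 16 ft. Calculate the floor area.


Shape: rectangle
Length l = 18 ft, Width w = 16 ft
Formula: A = l * w
A = 18 * 16
A = 288
288 ft^2


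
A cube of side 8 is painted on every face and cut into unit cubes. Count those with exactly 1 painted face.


Large cube: 8 x 8 x 8, cut into unit cubes.
n = 8, so n - 2 = 6
Cubes with 1 painted face lie in the interior of each face.
A cube has 6 faces; each contributes (n - 2)^2 = 36 such cubes.
Count = 6 * 36 = 216
216 unit cubes


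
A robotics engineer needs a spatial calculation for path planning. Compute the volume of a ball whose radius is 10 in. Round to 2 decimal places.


Shape: sphere
Radius r = 10 in
Formula: V = (4/3) * pi * r^3
r^3 = 1000
(4/3) * 1000 = 1333.333333
V = 1333.333333 * pi
V = 4188.79
4188.79 in^3


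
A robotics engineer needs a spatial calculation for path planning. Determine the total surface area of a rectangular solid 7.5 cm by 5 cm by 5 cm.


Shape: rectangular prism
l = 7.5 cm, w = 5 cm, h = 5 cm
Formula: SA = 2(lw + lh + wh)
lw = 37.5, lh = 37.5, wh = 25
lw + lh + wh = 100
SA = 2 * 100
SA = 200
200 cm^2


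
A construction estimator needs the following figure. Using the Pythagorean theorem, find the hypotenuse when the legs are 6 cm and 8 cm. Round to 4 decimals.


Shape: right triangle
Legs a = 6 cm, b = 8 cm
Formula: c = sqrt(a^2 + b^2)
a^2 = 36, b^2 = 64
a^2 + b^2 = 100
c = sqrt(100)
c = 10.0
10 cm


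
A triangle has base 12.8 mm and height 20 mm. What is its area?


Shape: triangle
Base b = 12.8 mm, Height h = 20 mm
Formula: A = (1/2) * b * h
A = 0.5 * 12.8 * 20
A = 0.5 * 256
A = 128
128 mm^2


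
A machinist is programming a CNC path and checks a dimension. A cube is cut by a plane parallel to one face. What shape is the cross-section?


Solid: cube
Cutting plane: parallel to one face
Visualize the intersection of the plane with the solid's surface.
The boundary of the cut region is a square.
square


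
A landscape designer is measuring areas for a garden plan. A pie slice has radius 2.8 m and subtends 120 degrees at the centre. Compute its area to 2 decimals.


Shape: circular sector
Radius r = 2.8 m, Angle = 120 degrees
Formula: A = (angle/360) * pi * r^2
r^2 = 7.84
Fraction of circle = 120/360
A = (120/360) * pi * 7.84
A = 2.613333 * pi
A = 8.21
8.21 m^2


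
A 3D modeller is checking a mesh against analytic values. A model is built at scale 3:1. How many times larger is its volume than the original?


Linear scale factor k = 3
Rule: under a linear scaling by k, volumes scale by k^3.
k^3 = 3 * 3 * 3
k^3 = 9 * 3
k^3 = 27
Volume scales by a factor of 27.
27 (dimensionless)


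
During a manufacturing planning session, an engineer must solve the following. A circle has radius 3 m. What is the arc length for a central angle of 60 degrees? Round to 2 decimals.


Shape: circular arc
Radius r = 3 m, Angle = 60 degrees
Formula: L = (angle/360) * 2 * pi * r
2 * pi * r = 6 * pi
L = (60/360) * 6 * pi
L = 1 * pi
L = 3.14
3.14 m


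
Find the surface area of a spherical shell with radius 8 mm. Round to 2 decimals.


Shape: sphere
Radius r = 8 mm
Formula: SA = 4 * pi * r^2
r^2 = 64
SA = 4 * pi * 64
SA = 256 * pi
SA = 804.25
804.25 mm^2


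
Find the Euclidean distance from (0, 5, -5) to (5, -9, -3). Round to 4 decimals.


3D distance between two points
P1 = (0, 5, -5), P2 = (5, -9, -3)
Formula: d = sqrt((x2-x1)^2 + (y2-y1)^2 + (z2-z1)^2)
dx = 5 - 0 = 5
dy = -9 - 5 = -14
dz = -3 - -5 = 2
dx^2 + dy^2 + dz^2 = 25 + 196 + 4 = 225
d = sqrt(225)
d = 15.0
15 units


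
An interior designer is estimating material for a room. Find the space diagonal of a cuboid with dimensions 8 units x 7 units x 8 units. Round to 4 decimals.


Shape: rectangular box (space diagonal)
l = 8 units, w = 7 units, h = 8 units
Visualize: the diagonal of the base, then a right triangle with that diagonal and the height.
Formula: d = sqrt(l^2 + w^2 + h^2)
l^2 + w^2 + h^2 = 64 + 49 + 64 = 177
d = sqrt(177)
d = 13.3041
13.3041 units


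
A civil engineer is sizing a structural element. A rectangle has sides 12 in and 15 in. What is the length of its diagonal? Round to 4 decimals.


Shape: rectangle (diagonal via Pythagoras)
Sides: 12 in and 15 in
Formula: d = sqrt(l^2 + w^2)
l^2 = 144, w^2 = 225
l^2 + w^2 = 369
d = sqrt(369)
d = 19.2094
19.2094 in


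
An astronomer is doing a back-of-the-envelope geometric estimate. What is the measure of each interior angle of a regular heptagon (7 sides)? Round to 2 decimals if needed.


Shape: regular heptagon (7 sides)
Formula: interior angle = (n - 2) * 180 / n
(n - 2) = 5
(n - 2) * 180 = 900
angle = 900 / 7
angle = 128.57
128.57 degrees


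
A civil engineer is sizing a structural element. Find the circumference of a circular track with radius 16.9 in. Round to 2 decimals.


Shape: circle
Radius r = 16.9 in
Formula: C = 2 * pi * r
C = 2 * pi * 16.9
C = 33.8 * pi
C = 106.19
106.19 in


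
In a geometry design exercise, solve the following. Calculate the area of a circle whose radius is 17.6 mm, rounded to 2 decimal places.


Shape: circle
Radius r = 17.6 mm
Formula: A = pi * r^2
r^2 = 17.6^2 = 309.76
A = pi * 309.76
A = 973.14
973.14 mm^2


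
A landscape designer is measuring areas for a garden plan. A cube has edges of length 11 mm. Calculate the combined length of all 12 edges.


Shape: cube
Side s = 11 mm
A cube has 12 edges, all equal.
Formula: total edge length = 12 * s
Total = 12 * 11
Total = 132
132 mm


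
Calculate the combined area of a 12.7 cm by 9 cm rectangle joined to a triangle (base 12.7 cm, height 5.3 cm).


Composite shape: rectangle + triangle
Rectangle area = 12.7 * 9 = 114.3
Triangle area = 0.5 * 12.7 * 5.3 = 33.655
Total = 114.3 + 33.655
Total = 147.955
147.955 cm^2


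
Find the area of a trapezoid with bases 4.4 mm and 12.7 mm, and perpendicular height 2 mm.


Shape: trapezoid
Parallel sides a = 4.4 mm, b = 12.7 mm; Height h = 2 mm
Formula: A = (a + b) * h / 2
a + b = 4.4 + 12.7 = 17.1
A = 17.1 * 2 / 2
A = 34.2 / 2
A = 17.1
17.1 mm^2


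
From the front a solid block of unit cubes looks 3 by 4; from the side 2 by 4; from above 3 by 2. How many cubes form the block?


Orthographic views of a solid rectangular block:
Front view 3 x 4 -> length = 3, height = 4
Side view 2 x 4 -> width = 2, height = 4 (consistent)
Top view 3 x 2 -> confirms length = 3, width = 2
The block is 3 x 2 x 4.
Total unit cubes = 3 * 2 * 4 = 24
24 unit cubes


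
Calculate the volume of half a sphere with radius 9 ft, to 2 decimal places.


Shape: hemisphere (half of a sphere)
Radius r = 9 ft
Formula: V = (1/2) * (4/3) * pi * r^3 = (2/3) * pi * r^3
r^3 = 729
(2/3) * 729 = 486
V = 486 * pi
V = 1526.81
1526.81 ft^3


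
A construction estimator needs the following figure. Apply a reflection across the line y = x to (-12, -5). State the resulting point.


Transformation: reflection
Original point: (-12, -5)
Rule for reflection over y = x: (x, y) -> (y, x)
Apply: (-12, -5) -> (-5, -12)
(-5, -12)


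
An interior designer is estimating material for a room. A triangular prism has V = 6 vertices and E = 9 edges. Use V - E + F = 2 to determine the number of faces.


Polyhedron: triangular prism
Euler's formula for convex polyhedra: V - E + F = 2
Given: V = 6 vertices and E = 9 edges
Solve for F:
F = 2 + E - V = 2 + 9 - 6 = 5
5 faces


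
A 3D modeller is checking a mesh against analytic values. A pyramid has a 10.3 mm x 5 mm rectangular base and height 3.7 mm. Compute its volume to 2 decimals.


Shape: rectangular pyramid
Base: 10.3 mm x 5 mm, Height h = 3.7 mm
Formula: V = (1/3) * base_area * h
base_area = 10.3 * 5 = 51.5
base_area * h = 51.5 * 3.7 = 190.55
V = 190.55 / 3
V = 63.52
63.52 mm^3


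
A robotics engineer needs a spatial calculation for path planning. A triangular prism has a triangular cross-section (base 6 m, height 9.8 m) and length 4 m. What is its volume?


Shape: triangular prism
Triangle base = 6 m, triangle height = 9.8 m, prism length L = 4 m
Formula: V = (1/2 * b * h_tri) * L
Cross-section area = 0.5 * 6 * 9.8 = 29.4
V = 29.4 * 4
V = 117.6
117.6 m^3


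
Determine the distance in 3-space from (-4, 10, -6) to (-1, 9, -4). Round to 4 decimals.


3D distance between two points
P1 = (-4, 10, -6), P2 = (-1, 9, -4)
Formula: d = sqrt((x2-x1)^2 + (y2-y1)^2 + (z2-z1)^2)
dx = -1 - -4 = 3
dy = 9 - 10 = -1
dz = -4 - -6 = 2
dx^2 + dy^2 + dz^2 = 9 + 1 + 4 = 14
d = sqrt(14)
d = 3.7417
3.7417 units


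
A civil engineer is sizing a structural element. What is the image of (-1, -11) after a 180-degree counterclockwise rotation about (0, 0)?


Transformation: rotation about the origin
Original point: (-1, -11)
Rule for 180 deg: (x, y) -> (-x, -y)
Apply: (-1, -11) -> (1, 11)
(1, 11)


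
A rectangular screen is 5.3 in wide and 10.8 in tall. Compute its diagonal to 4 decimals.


Shape: rectangle (diagonal via Pythagoras)
Sides: 5.3 in and 10.8 in
Formula: d = sqrt(l^2 + w^2)
l^2 = 28.09, w^2 = 116.64
l^2 + w^2 = 144.73
d = sqrt(144.73)
d = 12.0304
12.0304 in


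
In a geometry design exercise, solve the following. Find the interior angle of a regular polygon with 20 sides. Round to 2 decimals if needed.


Shape: regular icosagon (20 sides)
Formula: interior angle = (n - 2) * 180 / n
(n - 2) = 18
(n - 2) * 180 = 3240
angle = 3240 / 20
angle = 162
162 degrees


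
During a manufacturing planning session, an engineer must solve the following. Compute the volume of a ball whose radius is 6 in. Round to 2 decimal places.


Shape: sphere
Radius r = 6 in
Formula: V = (4/3) * pi * r^3
r^3 = 216
(4/3) * 216 = 288
V = 288 * pi
V = 904.78
904.78 in^3


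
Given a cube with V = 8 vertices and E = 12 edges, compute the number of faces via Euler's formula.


Polyhedron: cube
Euler's formula for convex polyhedra: V - E + F = 2
Given: V = 8 vertices and E = 12 edges
Solve for F:
F = 2 + E - V = 2 + 12 - 8 = 6
6 faces


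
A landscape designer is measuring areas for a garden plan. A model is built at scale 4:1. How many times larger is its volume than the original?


Linear scale factor k = 4
Rule: under a linear scaling by k, volumes scale by k^3.
k^3 = 4 * 4 * 4
k^3 = 16 * 4
k^3 = 64
Volume scales by a factor of 64.
64 (dimensionless)


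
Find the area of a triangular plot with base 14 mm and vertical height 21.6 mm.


Shape: triangle
Base b = 14 mm, Height h = 21.6 mm
Formula: A = (1/2) * b * h
A = 0.5 * 14 * 21.6
A = 0.5 * 302.4
A = 151.2
151.2 mm^2


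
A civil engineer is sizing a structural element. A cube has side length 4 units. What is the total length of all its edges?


Shape: cube
Side s = 4 units
A cube has 12 edges, all equal.
Formula: total edge length = 12 * s
Total = 12 * 4
Total = 48
48 units


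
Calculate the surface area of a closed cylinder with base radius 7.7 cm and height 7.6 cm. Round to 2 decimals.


Shape: closed cylinder
Radius r = 7.7 cm, Height h = 7.6 cm
Formula: SA = 2*pi*r^2 + 2*pi*r*h = 2*pi*r*(r + h)
r + h = 15.3
2 * r * (r + h) = 2 * 7.7 * 15.3 = 235.62
SA = 235.62 * pi
SA = 740.22
740.22 cm^2


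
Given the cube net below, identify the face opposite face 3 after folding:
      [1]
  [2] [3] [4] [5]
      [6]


Net: cross layout. Take square 3 as the base (bottom).
Fold the four squares in the horizontal row up around 3: 2 -> left, 4 -> right, 5 wraps to the top.
Fold 1 and 6 up from 3: 1 -> back, 6 -> front.
Opposite pairs are therefore: (1, 6), (2, 4), (3, 5).
Face 3 is opposite face 5.
face 5


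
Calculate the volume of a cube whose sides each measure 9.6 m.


Shape: cube
Side s = 9.6 m
Formula: V = s^3
V = 9.6 * 9.6 * 9.6
V = 92.16 * 9.6
V = 884.736
884.736 m^3


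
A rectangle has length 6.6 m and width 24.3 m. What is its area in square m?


Shape: rectangle
Length l = 6.6 m, Width w = 24.3 m
Formula: A = l * w
A = 6.6 * 24.3
A = 160.38
160.38 m^2


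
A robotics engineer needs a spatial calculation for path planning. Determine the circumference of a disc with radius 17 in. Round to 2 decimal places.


Shape: circle
Radius r = 17 in
Formula: C = 2 * pi * r
C = 2 * pi * 17
C = 34 * pi
C = 106.81
106.81 in


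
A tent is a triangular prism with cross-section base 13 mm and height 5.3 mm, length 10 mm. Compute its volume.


Shape: triangular prism
Triangle base = 13 mm, triangle height = 5.3 mm, prism length L = 10 mm
Formula: V = (1/2 * b * h_tri) * L
Cross-section area = 0.5 * 13 * 5.3 = 34.45
V = 34.45 * 10
V = 344.5
344.5 mm^3


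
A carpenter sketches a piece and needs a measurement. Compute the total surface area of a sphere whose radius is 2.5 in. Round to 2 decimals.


Shape: sphere
Radius r = 2.5 in
Formula: SA = 4 * pi * r^2
r^2 = 6.25
SA = 4 * pi * 6.25
SA = 25 * pi
SA = 78.54
78.54 in^2


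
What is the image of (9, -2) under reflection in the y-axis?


Transformation: reflection
Original point: (9, -2)
Rule for reflection over the y-axis: (x, y) -> (-x, y)
Apply: (9, -2) -> (-9, -2)
(-9, -2)


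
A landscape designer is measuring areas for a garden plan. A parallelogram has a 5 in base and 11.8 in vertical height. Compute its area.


Shape: parallelogram
Base b = 5 in, Height h = 11.8 in
Formula: A = b * h
A = 5 * 11.8
A = 59
59 in^2


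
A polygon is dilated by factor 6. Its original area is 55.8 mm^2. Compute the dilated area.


Linear scale factor k = 6
Original area = 55.8 mm^2
Rule: under a linear scaling by k, areas scale by k^2.
k^2 = 6^2 = 36
New area = 55.8 * 36
New area = 2008.8
2008.8 mm^2


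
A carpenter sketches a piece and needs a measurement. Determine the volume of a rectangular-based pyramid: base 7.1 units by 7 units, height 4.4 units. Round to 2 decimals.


Shape: rectangular pyramid
Base: 7.1 units x 7 units, Height h = 4.4 units
Formula: V = (1/3) * base_area * h
base_area = 7.1 * 7 = 49.7
base_area * h = 49.7 * 4.4 = 218.68
V = 218.68 / 3
V = 72.89
72.89 units^3


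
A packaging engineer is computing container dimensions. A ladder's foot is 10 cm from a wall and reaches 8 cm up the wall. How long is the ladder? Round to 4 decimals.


Shape: right triangle
Legs a = 10 cm, b = 8 cm
Formula: c = sqrt(a^2 + b^2)
a^2 = 100, b^2 = 64
a^2 + b^2 = 164
c = sqrt(164)
c = 12.8062
12.8062 cm


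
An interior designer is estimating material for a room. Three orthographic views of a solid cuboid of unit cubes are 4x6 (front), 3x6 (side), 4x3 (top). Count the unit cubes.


Orthographic views of a solid rectangular block:
Front view 4 x 6 -> length = 4, height = 6
Side view 3 x 6 -> width = 3, height = 6 (consistent)
Top view 4 x 3 -> confirms length = 4, width = 3
The block is 4 x 3 x 6.
Total unit cubes = 4 * 3 * 6 = 72
72 unit cubes
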